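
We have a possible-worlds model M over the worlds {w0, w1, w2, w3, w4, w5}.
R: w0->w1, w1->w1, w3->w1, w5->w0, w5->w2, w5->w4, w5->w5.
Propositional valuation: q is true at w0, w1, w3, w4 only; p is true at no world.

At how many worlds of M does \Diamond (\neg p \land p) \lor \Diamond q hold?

Let φ = \Diamond (\neg p \land p) \lor \Diamond q. Evaluate φ at each world:
  w0 (successors {w1}): φ is true.
  w1 (successors {w1}): φ is true.
  w2 (successors ∅): φ is false.
  w3 (successors {w1}): φ is true.
  w4 (successors ∅): φ is false.
  w5 (successors {w0, w2, w4, w5}): φ is true.
For instance, at w5:
  At w5: \Diamond (\neg p \land p) is false, \Diamond q is true, so \Diamond (\neg p \land p) \lor \Diamond q is true.
    At w5: \Diamond (\neg p \land p) requires \neg p \land p at some successor in {w0, w2, w4, w5}.
      At w0: \neg p \land p is false.
      At w2: \neg p \land p is false.
      At w4: \neg p \land p is false.
      At w5: \neg p \land p is false.
    So \Diamond (\neg p \land p) is false at w5.
    At w5: \Diamond q requires q at some successor in {w0, w2, w4, w5}.
      q holds at w0, so \Diamond q is true at w5.
Satisfying worlds: {w0, w1, w3, w5}

4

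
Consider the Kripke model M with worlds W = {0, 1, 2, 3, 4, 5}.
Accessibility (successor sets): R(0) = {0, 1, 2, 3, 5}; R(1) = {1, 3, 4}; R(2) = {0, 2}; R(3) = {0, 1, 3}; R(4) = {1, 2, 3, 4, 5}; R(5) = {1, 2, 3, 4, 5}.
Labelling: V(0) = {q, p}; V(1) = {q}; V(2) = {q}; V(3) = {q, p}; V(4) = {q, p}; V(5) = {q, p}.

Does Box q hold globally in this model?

Yes

Recall that Box ψ holds at a world iff ψ holds at every accessible world, and Dia ψ holds iff ψ holds at some accessible world.
Let φ = Box q. Evaluate φ at each world:
  0 (successors {0, 1, 2, 3, 5}): φ is true.
  1 (successors {1, 3, 4}): φ is true.
  2 (successors {0, 2}): φ is true.
  3 (successors {0, 1, 3}): φ is true.
  4 (successors {1, 2, 3, 4, 5}): φ is true.
  5 (successors {1, 2, 3, 4, 5}): φ is true.
For instance, at 0:
  At 0: Box q requires q at every successor {0, 1, 2, 3, 5}.
    At 0: q is true.
    At 1: q is true.
    At 2: q is true.
    At 3: q is true.
    At 5: q is true.
  So Box q is true at 0.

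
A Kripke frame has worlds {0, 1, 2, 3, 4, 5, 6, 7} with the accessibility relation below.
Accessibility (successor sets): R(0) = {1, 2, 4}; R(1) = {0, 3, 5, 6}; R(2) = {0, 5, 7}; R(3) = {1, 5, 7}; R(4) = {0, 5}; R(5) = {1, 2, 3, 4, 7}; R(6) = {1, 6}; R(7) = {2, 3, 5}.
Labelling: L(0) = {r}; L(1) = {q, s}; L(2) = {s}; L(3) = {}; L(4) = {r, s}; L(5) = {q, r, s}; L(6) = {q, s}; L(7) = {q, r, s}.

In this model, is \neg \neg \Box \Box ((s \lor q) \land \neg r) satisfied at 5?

No

At 5: \neg \Box \Box ((s \lor q) \land \neg r) is true, so \neg \neg \Box \Box ((s \lor q) \land \neg r) is false.
  At 5: \Box \Box ((s \lor q) \land \neg r) is false, so \neg \Box \Box ((s \lor q) \land \neg r) is true.
    At 5: \Box \Box ((s \lor q) \land \neg r) requires \Box ((s \lor q) \land \neg r) at every successor {1, 2, 3, 4, 7}.
      \Box ((s \lor q) \land \neg r) fails at 1, so \Box \Box ((s \lor q) \land \neg r) is false at 5.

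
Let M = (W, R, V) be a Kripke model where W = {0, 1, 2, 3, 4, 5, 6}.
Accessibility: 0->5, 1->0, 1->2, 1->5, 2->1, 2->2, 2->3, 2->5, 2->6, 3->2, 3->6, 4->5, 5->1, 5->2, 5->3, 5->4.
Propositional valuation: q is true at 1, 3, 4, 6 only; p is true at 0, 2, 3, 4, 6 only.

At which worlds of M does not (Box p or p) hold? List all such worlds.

Let φ = not (Box p or p). Evaluate φ at each world:
  0 (successors {5}): φ is false.
  1 (successors {0, 2, 5}): φ is true.
  2 (successors {1, 2, 3, 5, 6}): φ is false.
  3 (successors {2, 6}): φ is false.
  4 (successors {5}): φ is false.
  5 (successors {1, 2, 3, 4}): φ is true.
  6 (successors ∅): φ is false.
For instance, at 5:
  At 5: Box p or p is false, so not (Box p or p) is true.
    At 5: Box p is false, p is false, so Box p or p is false.
      At 5: Box p requires p at every successor {1, 2, 3, 4}.
        p fails at 1, so Box p is false at 5.
Satisfying worlds: {1, 5}

1, 5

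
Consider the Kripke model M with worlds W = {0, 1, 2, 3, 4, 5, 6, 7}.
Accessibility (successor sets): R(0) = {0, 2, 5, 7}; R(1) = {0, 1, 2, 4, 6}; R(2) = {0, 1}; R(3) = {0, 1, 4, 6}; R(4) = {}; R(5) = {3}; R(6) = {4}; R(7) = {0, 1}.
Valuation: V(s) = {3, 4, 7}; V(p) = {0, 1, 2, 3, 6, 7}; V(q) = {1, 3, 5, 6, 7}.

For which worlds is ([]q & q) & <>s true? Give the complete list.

5

Recall that []ψ holds at a world iff ψ holds at every accessible world, and <>ψ holds iff ψ holds at some accessible world.
Let φ = ([]q & q) & <>s. Evaluate φ at each world:
  0 (successors {0, 2, 5, 7}): φ is false.
  1 (successors {0, 1, 2, 4, 6}): φ is false.
  2 (successors {0, 1}): φ is false.
  3 (successors {0, 1, 4, 6}): φ is false.
  4 (successors ∅): φ is false.
  5 (successors {3}): φ is true.
  6 (successors {4}): φ is false.
  7 (successors {0, 1}): φ is false.
For instance, at 7:
  At 7: []q & q is false, <>s is false, so ([]q & q) & <>s is false.
    At 7: []q is false, q is true, so []q & q is false.
      At 7: []q requires q at every successor {0, 1}.
        q fails at 0, so []q is false at 7.
    At 7: <>s requires s at some successor in {0, 1}.
      At 0: s is false.
      At 1: s is false.
    So <>s is false at 7.
Satisfying worlds: {5}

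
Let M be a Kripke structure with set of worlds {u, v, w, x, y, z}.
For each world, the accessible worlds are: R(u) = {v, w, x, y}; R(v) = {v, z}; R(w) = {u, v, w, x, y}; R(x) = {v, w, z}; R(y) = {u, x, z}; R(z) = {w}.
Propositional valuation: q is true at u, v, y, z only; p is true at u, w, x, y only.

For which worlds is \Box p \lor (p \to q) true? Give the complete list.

Recall that \Box ψ holds at a world iff ψ holds at every accessible world, and \Diamond ψ holds iff ψ holds at some accessible world.
Let φ = \Box p \lor (p \to q). Evaluate φ at each world:
  u (successors {v, w, x, y}): φ is true.
  v (successors {v, z}): φ is true.
  w (successors {u, v, w, x, y}): φ is false.
  x (successors {v, w, z}): φ is false.
  y (successors {u, x, z}): φ is true.
  z (successors {w}): φ is true.
For instance, at z:
  At z: \Box p is true, p \to q is true, so \Box p \lor (p \to q) is true.
    At z: \Box p requires p at every successor {w}.
      At w: p is true.
    So \Box p is true at z.
Satisfying worlds: {u, v, y, z}

u, v, y, z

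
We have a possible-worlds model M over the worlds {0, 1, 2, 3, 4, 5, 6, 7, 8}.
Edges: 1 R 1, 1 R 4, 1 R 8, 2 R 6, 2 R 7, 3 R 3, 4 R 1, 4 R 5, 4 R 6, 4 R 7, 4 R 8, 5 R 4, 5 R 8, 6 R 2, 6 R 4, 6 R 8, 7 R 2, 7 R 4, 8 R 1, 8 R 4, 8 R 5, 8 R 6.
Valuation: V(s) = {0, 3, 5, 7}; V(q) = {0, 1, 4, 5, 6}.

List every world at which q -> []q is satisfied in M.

Let φ = q -> []q. Evaluate φ at each world:
  0 (successors ∅): φ is true.
  1 (successors {1, 4, 8}): φ is false.
  2 (successors {6, 7}): φ is true.
  3 (successors {3}): φ is true.
  4 (successors {1, 5, 6, 7, 8}): φ is false.
  5 (successors {4, 8}): φ is false.
  6 (successors {2, 4, 8}): φ is false.
  7 (successors {2, 4}): φ is true.
  8 (successors {1, 4, 5, 6}): φ is true.
For instance, at 6:
  At 6: q is true, []q is false, so q -> []q is false.
    At 6: []q requires q at every successor {2, 4, 8}.
      q fails at 2, so []q is false at 6.
Satisfying worlds: {0, 2, 3, 7, 8}

0, 2, 3, 7, 8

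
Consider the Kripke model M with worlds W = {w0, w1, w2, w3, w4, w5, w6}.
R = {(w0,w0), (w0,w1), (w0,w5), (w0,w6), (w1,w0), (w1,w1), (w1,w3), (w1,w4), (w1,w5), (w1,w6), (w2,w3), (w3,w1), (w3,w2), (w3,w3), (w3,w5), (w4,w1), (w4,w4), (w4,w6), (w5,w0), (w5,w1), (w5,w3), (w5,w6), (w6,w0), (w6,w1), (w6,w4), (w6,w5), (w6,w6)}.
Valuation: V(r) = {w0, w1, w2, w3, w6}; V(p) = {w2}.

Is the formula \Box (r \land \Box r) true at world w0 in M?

No

Recall that \Box ψ holds at a world iff ψ holds at every accessible world, and \Diamond ψ holds iff ψ holds at some accessible world.
At w0: \Box (r \land \Box r) requires r \land \Box r at every successor {w0, w1, w5, w6}.
  r \land \Box r fails at w0, so \Box (r \land \Box r) is false at w0.
    At w0: r is true, \Box r is false, so r \land \Box r is false.
      At w0: \Box r requires r at every successor {w0, w1, w5, w6}.
        r fails at w5, so \Box r is false at w0.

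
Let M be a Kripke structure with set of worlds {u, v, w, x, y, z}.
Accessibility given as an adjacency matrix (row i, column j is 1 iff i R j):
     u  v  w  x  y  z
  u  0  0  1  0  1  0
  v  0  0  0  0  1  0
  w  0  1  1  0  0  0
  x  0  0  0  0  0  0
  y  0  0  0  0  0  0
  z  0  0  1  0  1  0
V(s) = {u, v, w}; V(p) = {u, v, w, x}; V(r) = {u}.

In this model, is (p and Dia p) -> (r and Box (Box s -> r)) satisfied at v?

Recall that Box ψ holds at a world iff ψ holds at every accessible world, and Dia ψ holds iff ψ holds at some accessible world.
At v: p and Dia p is false, r and Box (Box s -> r) is false, so (p and Dia p) -> (r and Box (Box s -> r)) is true.
  At v: p is true, Dia p is false, so p and Dia p is false.
    At v: Dia p requires p at some successor in {y}.
      At y: p is false.
    So Dia p is false at v.
  At v: r is false, Box (Box s -> r) is false, so r and Box (Box s -> r) is false.
    At v: Box (Box s -> r) requires Box s -> r at every successor {y}.
      Box s -> r fails at y, so Box (Box s -> r) is false at v.

Yes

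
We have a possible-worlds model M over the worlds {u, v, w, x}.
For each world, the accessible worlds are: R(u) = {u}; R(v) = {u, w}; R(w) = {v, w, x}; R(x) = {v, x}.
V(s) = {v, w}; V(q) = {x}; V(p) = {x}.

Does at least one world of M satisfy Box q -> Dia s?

Yes

Let φ = Box q -> Dia s. Evaluate φ at each world:
  u (successors {u}): φ is true.
  v (successors {u, w}): φ is true.
  w (successors {v, w, x}): φ is true.
  x (successors {v, x}): φ is true.
Detail at u (witness):
  At u: Box q is false, Dia s is false, so Box q -> Dia s is true.
    At u: Box q requires q at every successor {u}.
      q fails at u, so Box q is false at u.
    At u: Dia s requires s at some successor in {u}.
      At u: s is false.
    So Dia s is false at u.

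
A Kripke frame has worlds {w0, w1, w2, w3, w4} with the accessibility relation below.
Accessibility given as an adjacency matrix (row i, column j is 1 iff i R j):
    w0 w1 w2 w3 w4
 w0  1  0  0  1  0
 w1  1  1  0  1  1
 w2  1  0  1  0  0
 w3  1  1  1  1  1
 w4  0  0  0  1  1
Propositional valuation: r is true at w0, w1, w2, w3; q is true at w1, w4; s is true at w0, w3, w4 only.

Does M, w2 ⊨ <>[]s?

Yes

At w2: <>[]s requires []s at some successor in {w0, w2}.
  []s holds at w0, so <>[]s is true at w2.
    At w0: []s requires s at every successor {w0, w3}.
      At w0: s is true.
      At w3: s is true.
    So []s is true at w0.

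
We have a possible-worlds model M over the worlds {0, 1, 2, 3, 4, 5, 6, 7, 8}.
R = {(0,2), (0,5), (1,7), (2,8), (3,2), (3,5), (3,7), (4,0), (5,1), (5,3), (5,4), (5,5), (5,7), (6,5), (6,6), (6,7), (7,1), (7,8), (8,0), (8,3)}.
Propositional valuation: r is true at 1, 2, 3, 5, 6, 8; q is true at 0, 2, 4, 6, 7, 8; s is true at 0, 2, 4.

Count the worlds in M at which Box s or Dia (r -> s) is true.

Let φ = Box s or Dia (r -> s). Evaluate φ at each world:
  0 (successors {2, 5}): φ is true.
  1 (successors {7}): φ is true.
  2 (successors {8}): φ is false.
  3 (successors {2, 5, 7}): φ is true.
  4 (successors {0}): φ is true.
  5 (successors {1, 3, 4, 5, 7}): φ is true.
  6 (successors {5, 6, 7}): φ is true.
  7 (successors {1, 8}): φ is false.
  8 (successors {0, 3}): φ is true.
For instance, at 4:
  At 4: Box s is true, Dia (r -> s) is true, so Box s or Dia (r -> s) is true.
    At 4: Box s requires s at every successor {0}.
      At 0: s is true.
    So Box s is true at 4.
    At 4: Dia (r -> s) requires r -> s at some successor in {0}.
      r -> s holds at 0, so Dia (r -> s) is true at 4.
Satisfying worlds: {0, 1, 3, 4, 5, 6, 8}

7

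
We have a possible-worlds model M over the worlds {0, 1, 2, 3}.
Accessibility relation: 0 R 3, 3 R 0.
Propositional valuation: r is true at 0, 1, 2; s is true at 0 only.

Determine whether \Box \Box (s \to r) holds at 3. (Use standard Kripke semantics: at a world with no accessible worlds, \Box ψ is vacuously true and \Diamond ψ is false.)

Yes

At 3: \Box \Box (s \to r) requires \Box (s \to r) at every successor {0}.
    At 0: \Box (s \to r) requires s \to r at every successor {3}.
      At 3: s \to r is true.
    So \Box (s \to r) is true at 0.
So \Box \Box (s \to r) is true at 3.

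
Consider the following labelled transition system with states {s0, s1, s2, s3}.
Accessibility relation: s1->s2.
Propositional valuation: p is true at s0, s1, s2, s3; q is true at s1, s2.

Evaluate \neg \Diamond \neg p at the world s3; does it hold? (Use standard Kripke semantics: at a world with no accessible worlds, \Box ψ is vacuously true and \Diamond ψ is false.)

At s3: \Diamond \neg p is false, so \neg \Diamond \neg p is true.
  At s3: no accessible worlds, so \Diamond \neg p is false.

Yes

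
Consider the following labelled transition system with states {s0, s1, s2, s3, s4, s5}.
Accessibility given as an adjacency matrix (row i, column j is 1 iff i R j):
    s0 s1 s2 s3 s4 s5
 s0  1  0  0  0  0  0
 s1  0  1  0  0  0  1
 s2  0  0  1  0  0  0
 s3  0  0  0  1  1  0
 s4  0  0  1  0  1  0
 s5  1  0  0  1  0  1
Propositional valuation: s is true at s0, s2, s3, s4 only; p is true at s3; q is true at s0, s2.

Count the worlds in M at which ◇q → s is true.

5

Recall that ◇ψ holds at a world iff ψ holds at some accessible world.
Let φ = ◇q → s. Evaluate φ at each world:
  s0 (successors {s0}): φ is true.
  s1 (successors {s1, s5}): φ is true.
  s2 (successors {s2}): φ is true.
  s3 (successors {s3, s4}): φ is true.
  s4 (successors {s2, s4}): φ is true.
  s5 (successors {s0, s3, s5}): φ is false.
For instance, at s3:
  At s3: ◇q is false, s is true, so ◇q → s is true.
    At s3: ◇q requires q at some successor in {s3, s4}.
      At s3: q is false.
      At s4: q is false.
    So ◇q is false at s3.
Satisfying worlds: {s0, s1, s2, s3, s4}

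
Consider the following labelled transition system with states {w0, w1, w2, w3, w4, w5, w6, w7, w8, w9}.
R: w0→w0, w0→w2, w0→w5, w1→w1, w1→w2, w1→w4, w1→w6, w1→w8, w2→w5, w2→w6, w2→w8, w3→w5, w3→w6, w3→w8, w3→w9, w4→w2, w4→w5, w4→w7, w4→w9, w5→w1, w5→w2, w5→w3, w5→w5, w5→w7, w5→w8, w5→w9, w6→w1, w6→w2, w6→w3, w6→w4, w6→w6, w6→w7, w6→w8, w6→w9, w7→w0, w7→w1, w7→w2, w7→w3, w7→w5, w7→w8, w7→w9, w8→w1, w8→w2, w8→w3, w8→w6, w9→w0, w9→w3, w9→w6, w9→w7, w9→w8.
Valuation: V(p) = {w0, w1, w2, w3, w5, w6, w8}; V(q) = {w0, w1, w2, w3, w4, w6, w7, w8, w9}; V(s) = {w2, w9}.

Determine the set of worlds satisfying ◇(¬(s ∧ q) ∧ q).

w0, w1, w2, w3, w4, w5, w6, w7, w8, w9

Let φ = ◇(¬(s ∧ q) ∧ q). Evaluate φ at each world:
  w0 (successors {w0, w2, w5}): φ is true.
  w1 (successors {w1, w2, w4, w6, w8}): φ is true.
  w2 (successors {w5, w6, w8}): φ is true.
  w3 (successors {w5, w6, w8, w9}): φ is true.
  w4 (successors {w2, w5, w7, w9}): φ is true.
  w5 (successors {w1, w2, w3, w5, w7, w8, w9}): φ is true.
  w6 (successors {w1, w2, w3, w4, w6, w7, w8, w9}): φ is true.
  w7 (successors {w0, w1, w2, w3, w5, w8, w9}): φ is true.
  w8 (successors {w1, w2, w3, w6}): φ is true.
  w9 (successors {w0, w3, w6, w7, w8}): φ is true.
For instance, at w5:
  At w5: ◇(¬(s ∧ q) ∧ q) requires ¬(s ∧ q) ∧ q at some successor in {w1, w2, w3, w5, w7, w8, w9}.
    ¬(s ∧ q) ∧ q holds at w1, so ◇(¬(s ∧ q) ∧ q) is true at w5.
Satisfying worlds: {w0, w1, w2, w3, w4, w5, w6, w7, w8, w9}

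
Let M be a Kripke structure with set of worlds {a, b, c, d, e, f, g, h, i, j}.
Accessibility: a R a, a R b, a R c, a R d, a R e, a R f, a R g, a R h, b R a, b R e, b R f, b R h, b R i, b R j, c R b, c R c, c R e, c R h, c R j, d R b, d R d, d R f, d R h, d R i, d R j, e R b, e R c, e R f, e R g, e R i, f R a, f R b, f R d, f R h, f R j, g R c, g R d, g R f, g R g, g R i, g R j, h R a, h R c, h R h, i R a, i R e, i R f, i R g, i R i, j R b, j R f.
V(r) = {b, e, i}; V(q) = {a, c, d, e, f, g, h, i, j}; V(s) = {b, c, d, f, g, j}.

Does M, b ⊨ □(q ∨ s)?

Yes

At b: □(q ∨ s) requires q ∨ s at every successor {a, e, f, h, i, j}.
  At a: q ∨ s is true.
  At e: q ∨ s is true.
  At f: q ∨ s is true.
  At h: q ∨ s is true.
  At i: q ∨ s is true.
  At j: q ∨ s is true.
So □(q ∨ s) is true at b.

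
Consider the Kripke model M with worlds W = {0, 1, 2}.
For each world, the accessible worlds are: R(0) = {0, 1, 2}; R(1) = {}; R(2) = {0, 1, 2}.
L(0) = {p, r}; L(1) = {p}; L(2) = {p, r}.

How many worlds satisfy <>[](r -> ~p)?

2

Recall that []ψ holds at a world iff ψ holds at every accessible world, and <>ψ holds iff ψ holds at some accessible world.
Let φ = <>[](r -> ~p). Evaluate φ at each world:
  0 (successors {0, 1, 2}): φ is true.
  1 (successors ∅): φ is false.
  2 (successors {0, 1, 2}): φ is true.
For instance, at 2:
  At 2: <>[](r -> ~p) requires [](r -> ~p) at some successor in {0, 1, 2}.
    [](r -> ~p) holds at 1, so <>[](r -> ~p) is true at 2.
      At 1: no accessible worlds, so [](r -> ~p) holds vacuously.
Satisfying worlds: {0, 2}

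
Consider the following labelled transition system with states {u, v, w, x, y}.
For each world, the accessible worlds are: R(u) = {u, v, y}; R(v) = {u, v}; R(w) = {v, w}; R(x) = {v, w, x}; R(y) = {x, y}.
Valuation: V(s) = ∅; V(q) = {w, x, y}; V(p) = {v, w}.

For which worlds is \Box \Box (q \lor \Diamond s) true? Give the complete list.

none

Let φ = \Box \Box (q \lor \Diamond s). Evaluate φ at each world:
  u (successors {u, v, y}): φ is false.
  v (successors {u, v}): φ is false.
  w (successors {v, w}): φ is false.
  x (successors {v, w, x}): φ is false.
  y (successors {x, y}): φ is false.
For instance, at w:
  At w: \Box \Box (q \lor \Diamond s) requires \Box (q \lor \Diamond s) at every successor {v, w}.
    \Box (q \lor \Diamond s) fails at v, so \Box \Box (q \lor \Diamond s) is false at w.
      At v: \Box (q \lor \Diamond s) requires q \lor \Diamond s at every successor {u, v}.
        q \lor \Diamond s fails at u, so \Box (q \lor \Diamond s) is false at v.
Satisfying worlds: none.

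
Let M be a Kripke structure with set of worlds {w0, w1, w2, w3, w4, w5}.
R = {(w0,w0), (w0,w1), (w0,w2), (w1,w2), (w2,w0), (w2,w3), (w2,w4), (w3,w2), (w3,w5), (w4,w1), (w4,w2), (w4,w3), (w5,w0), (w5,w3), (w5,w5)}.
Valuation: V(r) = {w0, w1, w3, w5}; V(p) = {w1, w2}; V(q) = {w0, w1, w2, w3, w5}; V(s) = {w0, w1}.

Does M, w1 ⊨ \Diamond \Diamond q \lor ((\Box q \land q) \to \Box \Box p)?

Yes

At w1: \Diamond \Diamond q is true, (\Box q \land q) \to \Box \Box p is false, so \Diamond \Diamond q \lor ((\Box q \land q) \to \Box \Box p) is true.
  At w1: \Diamond \Diamond q requires \Diamond q at some successor in {w2}.
    \Diamond q holds at w2, so \Diamond \Diamond q is true at w1.
      At w2: \Diamond q requires q at some successor in {w0, w3, w4}.
        q holds at w0, so \Diamond q is true at w2.
  At w1: \Box q \land q is true, \Box \Box p is false, so (\Box q \land q) \to \Box \Box p is false.
    At w1: \Box q is true, q is true, so \Box q \land q is true.
      At w1: \Box q requires q at every successor {w2}.
        At w2: q is true.
      So \Box q is true at w1.
    At w1: \Box \Box p requires \Box p at every successor {w2}.
      \Box p fails at w2, so \Box \Box p is false at w1.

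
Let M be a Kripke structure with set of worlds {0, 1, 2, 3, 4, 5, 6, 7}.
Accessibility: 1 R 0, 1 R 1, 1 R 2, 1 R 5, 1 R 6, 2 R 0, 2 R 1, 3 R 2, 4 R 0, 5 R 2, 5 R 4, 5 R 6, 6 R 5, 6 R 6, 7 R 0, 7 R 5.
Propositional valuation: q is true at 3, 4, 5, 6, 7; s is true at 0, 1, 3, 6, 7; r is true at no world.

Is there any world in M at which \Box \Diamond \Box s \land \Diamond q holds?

No

Let φ = \Box \Diamond \Box s \land \Diamond q. Evaluate φ at each world:
  0 (successors ∅): φ is false.
  1 (successors {0, 1, 2, 5, 6}): φ is false.
  2 (successors {0, 1}): φ is false.
  3 (successors {2}): φ is false.
  4 (successors {0}): φ is false.
  5 (successors {2, 4, 6}): φ is false.
  6 (successors {5, 6}): φ is false.
  7 (successors {0, 5}): φ is false.
For instance, at 6:
  At 6: \Box \Diamond \Box s is false, \Diamond q is true, so \Box \Diamond \Box s \land \Diamond q is false.
    At 6: \Box \Diamond \Box s requires \Diamond \Box s at every successor {5, 6}.
      \Diamond \Box s fails at 6, so \Box \Diamond \Box s is false at 6.
    At 6: \Diamond q requires q at some successor in {5, 6}.
      q holds at 5, so \Diamond q is true at 6.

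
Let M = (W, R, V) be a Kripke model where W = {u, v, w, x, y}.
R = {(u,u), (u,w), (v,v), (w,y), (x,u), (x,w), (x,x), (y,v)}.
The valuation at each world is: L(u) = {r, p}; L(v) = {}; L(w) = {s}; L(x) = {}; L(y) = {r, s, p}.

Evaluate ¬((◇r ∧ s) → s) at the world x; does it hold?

No

Recall that ◇ψ holds at a world iff ψ holds at some accessible world.
At x: (◇r ∧ s) → s is true, so ¬((◇r ∧ s) → s) is false.
  At x: ◇r ∧ s is false, s is false, so (◇r ∧ s) → s is true.
    At x: ◇r is true, s is false, so ◇r ∧ s is false.
      At x: ◇r requires r at some successor in {u, w, x}.
        r holds at u, so ◇r is true at x.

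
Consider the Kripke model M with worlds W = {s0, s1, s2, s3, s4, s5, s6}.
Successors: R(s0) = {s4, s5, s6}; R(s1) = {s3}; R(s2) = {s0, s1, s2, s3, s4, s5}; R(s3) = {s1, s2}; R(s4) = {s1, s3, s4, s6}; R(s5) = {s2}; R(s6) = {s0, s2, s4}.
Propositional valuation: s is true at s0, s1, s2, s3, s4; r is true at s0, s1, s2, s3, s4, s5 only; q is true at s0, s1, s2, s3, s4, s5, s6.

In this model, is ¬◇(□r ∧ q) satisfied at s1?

Recall that □ψ holds at a world iff ψ holds at every accessible world, and ◇ψ holds iff ψ holds at some accessible world.
At s1: ◇(□r ∧ q) is true, so ¬◇(□r ∧ q) is false.
  At s1: ◇(□r ∧ q) requires □r ∧ q at some successor in {s3}.
    □r ∧ q holds at s3, so ◇(□r ∧ q) is true at s1.
      At s3: □r is true, q is true, so □r ∧ q is true.

No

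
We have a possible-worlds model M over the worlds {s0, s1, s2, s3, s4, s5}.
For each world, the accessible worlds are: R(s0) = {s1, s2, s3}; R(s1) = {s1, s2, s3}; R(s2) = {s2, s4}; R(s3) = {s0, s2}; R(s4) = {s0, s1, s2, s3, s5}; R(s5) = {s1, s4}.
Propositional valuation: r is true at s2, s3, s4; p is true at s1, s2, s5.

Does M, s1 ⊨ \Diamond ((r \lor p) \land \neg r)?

Yes

Recall that \Diamond ψ holds at a world iff ψ holds at some accessible world.
At s1: \Diamond ((r \lor p) \land \neg r) requires (r \lor p) \land \neg r at some successor in {s1, s2, s3}.
  (r \lor p) \land \neg r holds at s1, so \Diamond ((r \lor p) \land \neg r) is true at s1.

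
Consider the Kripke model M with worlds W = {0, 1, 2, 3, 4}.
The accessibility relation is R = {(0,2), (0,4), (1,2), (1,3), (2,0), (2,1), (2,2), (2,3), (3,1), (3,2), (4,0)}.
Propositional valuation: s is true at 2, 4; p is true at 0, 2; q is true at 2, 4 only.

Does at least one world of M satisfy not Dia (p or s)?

Let φ = not Dia (p or s). Evaluate φ at each world:
  0 (successors {2, 4}): φ is false.
  1 (successors {2, 3}): φ is false.
  2 (successors {0, 1, 2, 3}): φ is false.
  3 (successors {1, 2}): φ is false.
  4 (successors {0}): φ is false.
For instance, at 3:
  At 3: Dia (p or s) is true, so not Dia (p or s) is false.
    At 3: Dia (p or s) requires p or s at some successor in {1, 2}.
      p or s holds at 2, so Dia (p or s) is true at 3.

No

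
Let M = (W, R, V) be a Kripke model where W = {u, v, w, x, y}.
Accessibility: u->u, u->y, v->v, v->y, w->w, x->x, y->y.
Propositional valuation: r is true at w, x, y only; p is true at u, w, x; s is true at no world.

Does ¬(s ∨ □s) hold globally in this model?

Let φ = ¬(s ∨ □s). Evaluate φ at each world:
  u (successors {u, y}): φ is true.
  v (successors {v, y}): φ is true.
  w (successors {w}): φ is true.
  x (successors {x}): φ is true.
  y (successors {y}): φ is true.
For instance, at y:
  At y: s ∨ □s is false, so ¬(s ∨ □s) is true.
    At y: s is false, □s is false, so s ∨ □s is false.
      At y: □s requires s at every successor {y}.
        s fails at y, so □s is false at y.

Yes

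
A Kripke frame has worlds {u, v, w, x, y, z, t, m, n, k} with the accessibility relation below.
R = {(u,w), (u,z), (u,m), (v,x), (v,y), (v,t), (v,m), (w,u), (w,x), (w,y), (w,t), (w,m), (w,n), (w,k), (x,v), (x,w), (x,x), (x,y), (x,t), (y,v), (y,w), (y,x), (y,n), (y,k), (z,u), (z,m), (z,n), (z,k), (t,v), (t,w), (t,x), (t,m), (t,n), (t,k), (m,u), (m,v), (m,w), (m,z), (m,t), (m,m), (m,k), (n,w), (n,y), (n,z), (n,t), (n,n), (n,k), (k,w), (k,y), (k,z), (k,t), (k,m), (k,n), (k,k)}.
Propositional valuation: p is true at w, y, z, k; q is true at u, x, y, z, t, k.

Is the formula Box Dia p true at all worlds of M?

Yes

Let φ = Box Dia p. Evaluate φ at each world:
  u (successors {w, z, m}): φ is true.
  v (successors {x, y, t, m}): φ is true.
  w (successors {u, x, y, t, m, n, k}): φ is true.
  x (successors {v, w, x, y, t}): φ is true.
  y (successors {v, w, x, n, k}): φ is true.
  z (successors {u, m, n, k}): φ is true.
  t (successors {v, w, x, m, n, k}): φ is true.
  m (successors {u, v, w, z, t, m, k}): φ is true.
  n (successors {w, y, z, t, n, k}): φ is true.
  k (successors {w, y, z, t, m, n, k}): φ is true.
For instance, at z:
  At z: Box Dia p requires Dia p at every successor {u, m, n, k}.
    At u: Dia p is true.
    At m: Dia p is true.
    At n: Dia p is true.
    At k: Dia p is true.
  So Box Dia p is true at z.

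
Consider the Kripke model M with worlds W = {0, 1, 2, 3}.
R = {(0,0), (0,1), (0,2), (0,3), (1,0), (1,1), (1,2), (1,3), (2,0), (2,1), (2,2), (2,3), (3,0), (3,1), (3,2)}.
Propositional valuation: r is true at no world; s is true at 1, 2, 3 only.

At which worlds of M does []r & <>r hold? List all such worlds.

Recall that []ψ holds at a world iff ψ holds at every accessible world, and <>ψ holds iff ψ holds at some accessible world.
Let φ = []r & <>r. Evaluate φ at each world:
  0 (successors {0, 1, 2, 3}): φ is false.
  1 (successors {0, 1, 2, 3}): φ is false.
  2 (successors {0, 1, 2, 3}): φ is false.
  3 (successors {0, 1, 2}): φ is false.
For instance, at 3:
  At 3: []r is false, <>r is false, so []r & <>r is false.
    At 3: []r requires r at every successor {0, 1, 2}.
      r fails at 0, so []r is false at 3.
    At 3: <>r requires r at some successor in {0, 1, 2}.
      At 0: r is false.
      At 1: r is false.
      At 2: r is false.
    So <>r is false at 3.
Satisfying worlds: none.

none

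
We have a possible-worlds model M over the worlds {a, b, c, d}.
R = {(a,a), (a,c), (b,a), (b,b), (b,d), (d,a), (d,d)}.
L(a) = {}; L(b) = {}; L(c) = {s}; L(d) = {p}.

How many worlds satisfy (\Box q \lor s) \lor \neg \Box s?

4

Let φ = (\Box q \lor s) \lor \neg \Box s. Evaluate φ at each world:
  a (successors {a, c}): φ is true.
  b (successors {a, b, d}): φ is true.
  c (successors ∅): φ is true.
  d (successors {a, d}): φ is true.
For instance, at b:
  At b: \Box q \lor s is false, \neg \Box s is true, so (\Box q \lor s) \lor \neg \Box s is true.
    At b: \Box q is false, s is false, so \Box q \lor s is false.
      At b: \Box q requires q at every successor {a, b, d}.
        q fails at a, so \Box q is false at b.
    At b: \Box s is false, so \neg \Box s is true.
      At b: \Box s requires s at every successor {a, b, d}.
        s fails at a, so \Box s is false at b.
Satisfying worlds: {a, b, c, d}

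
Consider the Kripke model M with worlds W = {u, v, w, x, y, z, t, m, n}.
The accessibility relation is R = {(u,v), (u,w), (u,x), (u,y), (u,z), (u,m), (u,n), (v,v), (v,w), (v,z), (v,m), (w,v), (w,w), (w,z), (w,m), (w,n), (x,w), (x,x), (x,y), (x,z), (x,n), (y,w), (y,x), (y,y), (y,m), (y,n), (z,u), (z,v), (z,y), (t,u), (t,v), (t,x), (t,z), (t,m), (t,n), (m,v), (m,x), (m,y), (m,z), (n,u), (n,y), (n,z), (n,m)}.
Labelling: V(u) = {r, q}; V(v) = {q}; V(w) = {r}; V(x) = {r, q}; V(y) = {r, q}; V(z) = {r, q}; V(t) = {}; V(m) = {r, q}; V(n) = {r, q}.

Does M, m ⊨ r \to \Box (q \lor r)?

Yes

At m: r is true, \Box (q \lor r) is true, so r \to \Box (q \lor r) is true.
  At m: \Box (q \lor r) requires q \lor r at every successor {v, x, y, z}.
    At v: q \lor r is true.
    At x: q \lor r is true.
    At y: q \lor r is true.
    At z: q \lor r is true.
  So \Box (q \lor r) is true at m.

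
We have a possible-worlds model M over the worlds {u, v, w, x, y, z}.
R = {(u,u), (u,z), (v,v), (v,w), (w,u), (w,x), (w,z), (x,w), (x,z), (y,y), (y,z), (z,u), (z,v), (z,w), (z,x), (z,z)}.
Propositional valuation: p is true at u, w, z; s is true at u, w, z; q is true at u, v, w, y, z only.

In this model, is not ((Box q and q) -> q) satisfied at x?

At x: (Box q and q) -> q is true, so not ((Box q and q) -> q) is false.
  At x: Box q and q is false, q is false, so (Box q and q) -> q is true.
    At x: Box q is true, q is false, so Box q and q is false.
      At x: Box q requires q at every successor {w, z}.
        At w: q is true.
        At z: q is true.
      So Box q is true at x.

No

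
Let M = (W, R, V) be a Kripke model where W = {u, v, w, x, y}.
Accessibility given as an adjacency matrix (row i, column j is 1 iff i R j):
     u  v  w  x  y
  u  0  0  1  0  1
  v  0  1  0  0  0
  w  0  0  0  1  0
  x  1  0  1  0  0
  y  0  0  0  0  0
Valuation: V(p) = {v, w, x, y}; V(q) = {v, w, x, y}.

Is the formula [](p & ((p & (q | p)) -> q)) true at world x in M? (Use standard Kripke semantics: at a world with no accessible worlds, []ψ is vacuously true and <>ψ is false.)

No

At x: [](p & ((p & (q | p)) -> q)) requires p & ((p & (q | p)) -> q) at every successor {u, w}.
  p & ((p & (q | p)) -> q) fails at u, so [](p & ((p & (q | p)) -> q)) is false at x.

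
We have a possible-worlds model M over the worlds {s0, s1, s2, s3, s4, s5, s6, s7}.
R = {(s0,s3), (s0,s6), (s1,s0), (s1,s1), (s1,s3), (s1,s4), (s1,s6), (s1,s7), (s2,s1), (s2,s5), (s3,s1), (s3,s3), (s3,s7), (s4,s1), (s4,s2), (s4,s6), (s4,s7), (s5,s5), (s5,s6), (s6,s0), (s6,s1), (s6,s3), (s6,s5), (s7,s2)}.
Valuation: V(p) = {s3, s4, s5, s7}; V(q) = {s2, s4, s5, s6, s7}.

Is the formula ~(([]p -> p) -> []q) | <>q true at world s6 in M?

At s6: ~(([]p -> p) -> []q) is true, <>q is true, so ~(([]p -> p) -> []q) | <>q is true.
  At s6: ([]p -> p) -> []q is false, so ~(([]p -> p) -> []q) is true.
    At s6: []p -> p is true, []q is false, so ([]p -> p) -> []q is false.
      At s6: []p is false, p is false, so []p -> p is true.
      At s6: []q requires q at every successor {s0, s1, s3, s5}.
        q fails at s0, so []q is false at s6.
  At s6: <>q requires q at some successor in {s0, s1, s3, s5}.
    q holds at s5, so <>q is true at s6.

Yes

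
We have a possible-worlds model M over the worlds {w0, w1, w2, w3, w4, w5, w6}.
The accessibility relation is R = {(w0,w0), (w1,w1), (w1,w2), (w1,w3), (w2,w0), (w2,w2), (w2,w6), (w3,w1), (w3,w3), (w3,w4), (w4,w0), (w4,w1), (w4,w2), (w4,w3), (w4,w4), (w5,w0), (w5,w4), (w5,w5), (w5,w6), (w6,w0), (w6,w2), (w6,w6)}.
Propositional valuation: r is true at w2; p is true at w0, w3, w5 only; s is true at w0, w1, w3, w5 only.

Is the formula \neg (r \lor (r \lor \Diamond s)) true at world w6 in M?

At w6: r \lor (r \lor \Diamond s) is true, so \neg (r \lor (r \lor \Diamond s)) is false.
  At w6: r is false, r \lor \Diamond s is true, so r \lor (r \lor \Diamond s) is true.
    At w6: r is false, \Diamond s is true, so r \lor \Diamond s is true.
      At w6: \Diamond s requires s at some successor in {w0, w2, w6}.
        s holds at w0, so \Diamond s is true at w6.

No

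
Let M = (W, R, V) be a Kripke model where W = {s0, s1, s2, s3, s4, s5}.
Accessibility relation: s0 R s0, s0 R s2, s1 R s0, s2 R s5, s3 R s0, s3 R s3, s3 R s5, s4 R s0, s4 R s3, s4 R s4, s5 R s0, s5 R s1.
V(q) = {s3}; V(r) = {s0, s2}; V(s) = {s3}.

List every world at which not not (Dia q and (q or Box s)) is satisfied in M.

s3

Let φ = not not (Dia q and (q or Box s)). Evaluate φ at each world:
  s0 (successors {s0, s2}): φ is false.
  s1 (successors {s0}): φ is false.
  s2 (successors {s5}): φ is false.
  s3 (successors {s0, s3, s5}): φ is true.
  s4 (successors {s0, s3, s4}): φ is false.
  s5 (successors {s0, s1}): φ is false.
For instance, at s5:
  At s5: not (Dia q and (q or Box s)) is true, so not not (Dia q and (q or Box s)) is false.
    At s5: Dia q and (q or Box s) is false, so not (Dia q and (q or Box s)) is true.
      At s5: Dia q is false, q or Box s is false, so Dia q and (q or Box s) is false.
Satisfying worlds: {s3}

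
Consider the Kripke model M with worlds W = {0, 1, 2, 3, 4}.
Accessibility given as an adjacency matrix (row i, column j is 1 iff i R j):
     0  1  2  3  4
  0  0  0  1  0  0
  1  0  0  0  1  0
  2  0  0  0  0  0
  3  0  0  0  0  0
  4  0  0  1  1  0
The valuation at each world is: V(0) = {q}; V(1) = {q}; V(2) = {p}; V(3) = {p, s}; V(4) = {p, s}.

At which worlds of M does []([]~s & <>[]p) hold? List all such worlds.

Recall that []ψ holds at a world iff ψ holds at every accessible world, and <>ψ holds iff ψ holds at some accessible world.
Let φ = []([]~s & <>[]p). Evaluate φ at each world:
  0 (successors {2}): φ is false.
  1 (successors {3}): φ is false.
  2 (successors ∅): φ is true.
  3 (successors ∅): φ is true.
  4 (successors {2, 3}): φ is false.
For instance, at 0:
  At 0: []([]~s & <>[]p) requires []~s & <>[]p at every successor {2}.
    []~s & <>[]p fails at 2, so []([]~s & <>[]p) is false at 0.
      At 2: []~s is true, <>[]p is false, so []~s & <>[]p is false.
Satisfying worlds: {2, 3}

2, 3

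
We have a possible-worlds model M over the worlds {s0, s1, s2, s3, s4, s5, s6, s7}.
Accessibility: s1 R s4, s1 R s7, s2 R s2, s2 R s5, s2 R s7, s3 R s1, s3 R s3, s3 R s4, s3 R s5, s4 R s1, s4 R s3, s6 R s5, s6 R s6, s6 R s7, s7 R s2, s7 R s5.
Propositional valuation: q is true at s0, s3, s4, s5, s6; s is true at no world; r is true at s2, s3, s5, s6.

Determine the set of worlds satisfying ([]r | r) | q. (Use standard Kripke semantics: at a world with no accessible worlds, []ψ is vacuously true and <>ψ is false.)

s0, s2, s3, s4, s5, s6, s7

Let φ = ([]r | r) | q. Evaluate φ at each world:
  s0 (successors ∅): φ is true.
  s1 (successors {s4, s7}): φ is false.
  s2 (successors {s2, s5, s7}): φ is true.
  s3 (successors {s1, s3, s4, s5}): φ is true.
  s4 (successors {s1, s3}): φ is true.
  s5 (successors ∅): φ is true.
  s6 (successors {s5, s6, s7}): φ is true.
  s7 (successors {s2, s5}): φ is true.
For instance, at s2:
  At s2: []r | r is true, q is false, so ([]r | r) | q is true.
    At s2: []r is false, r is true, so []r | r is true.
      At s2: []r requires r at every successor {s2, s5, s7}.
        r fails at s7, so []r is false at s2.
Satisfying worlds: {s0, s2, s3, s4, s5, s6, s7}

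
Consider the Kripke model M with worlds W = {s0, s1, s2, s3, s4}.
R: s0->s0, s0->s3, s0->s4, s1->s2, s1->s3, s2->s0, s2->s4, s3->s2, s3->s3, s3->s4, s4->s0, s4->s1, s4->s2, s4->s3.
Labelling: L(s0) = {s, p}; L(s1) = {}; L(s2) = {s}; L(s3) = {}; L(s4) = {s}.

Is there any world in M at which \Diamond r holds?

No

Let φ = \Diamond r. Evaluate φ at each world:
  s0 (successors {s0, s3, s4}): φ is false.
  s1 (successors {s2, s3}): φ is false.
  s2 (successors {s0, s4}): φ is false.
  s3 (successors {s2, s3, s4}): φ is false.
  s4 (successors {s0, s1, s2, s3}): φ is false.
For instance, at s3:
  At s3: \Diamond r requires r at some successor in {s2, s3, s4}.
    At s2: r is false.
    At s3: r is false.
    At s4: r is false.
  So \Diamond r is false at s3.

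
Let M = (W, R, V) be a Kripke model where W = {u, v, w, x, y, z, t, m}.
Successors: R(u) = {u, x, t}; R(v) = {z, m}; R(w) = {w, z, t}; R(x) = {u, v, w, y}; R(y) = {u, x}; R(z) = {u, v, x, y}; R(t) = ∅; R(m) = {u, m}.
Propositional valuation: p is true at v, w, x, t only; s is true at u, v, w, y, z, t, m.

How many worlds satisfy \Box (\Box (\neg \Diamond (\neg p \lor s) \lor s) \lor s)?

Recall that \Box ψ holds at a world iff ψ holds at every accessible world, and \Diamond ψ holds iff ψ holds at some accessible world.
Let φ = \Box (\Box (\neg \Diamond (\neg p \lor s) \lor s) \lor s). Evaluate φ at each world:
  u (successors {u, x, t}): φ is true.
  v (successors {z, m}): φ is true.
  w (successors {w, z, t}): φ is true.
  x (successors {u, v, w, y}): φ is true.
  y (successors {u, x}): φ is true.
  z (successors {u, v, x, y}): φ is true.
  t (successors ∅): φ is true.
  m (successors {u, m}): φ is true.
For instance, at y:
  At y: \Box (\Box (\neg \Diamond (\neg p \lor s) \lor s) \lor s) requires \Box (\neg \Diamond (\neg p \lor s) \lor s) \lor s at every successor {u, x}.
      At u: \Box (\neg \Diamond (\neg p \lor s) \lor s) is false, s is true, so \Box (\neg \Diamond (\neg p \lor s) \lor s) \lor s is true.
      At x: \Box (\neg \Diamond (\neg p \lor s) \lor s) is true, s is false, so \Box (\neg \Diamond (\neg p \lor s) \lor s) \lor s is true.
  So \Box (\Box (\neg \Diamond (\neg p \lor s) \lor s) \lor s) is true at y.
Satisfying worlds: {u, v, w, x, y, z, t, m}

8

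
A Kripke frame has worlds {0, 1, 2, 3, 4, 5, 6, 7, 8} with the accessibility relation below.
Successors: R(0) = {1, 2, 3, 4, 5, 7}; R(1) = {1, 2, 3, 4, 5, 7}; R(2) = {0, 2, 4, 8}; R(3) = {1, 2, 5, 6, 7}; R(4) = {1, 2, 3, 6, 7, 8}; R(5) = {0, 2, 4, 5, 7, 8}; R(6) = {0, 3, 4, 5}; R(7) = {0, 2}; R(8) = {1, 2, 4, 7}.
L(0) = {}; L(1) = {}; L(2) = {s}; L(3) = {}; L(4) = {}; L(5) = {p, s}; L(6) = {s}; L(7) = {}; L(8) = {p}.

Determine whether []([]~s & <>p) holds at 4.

No

At 4: []([]~s & <>p) requires []~s & <>p at every successor {1, 2, 3, 6, 7, 8}.
  []~s & <>p fails at 1, so []([]~s & <>p) is false at 4.
    At 1: []~s is false, <>p is true, so []~s & <>p is false.
      At 1: []~s requires ~s at every successor {1, 2, 3, 4, 5, 7}.
        ~s fails at 2, so []~s is false at 1.
      At 1: <>p requires p at some successor in {1, 2, 3, 4, 5, 7}.
        p holds at 5, so <>p is true at 1.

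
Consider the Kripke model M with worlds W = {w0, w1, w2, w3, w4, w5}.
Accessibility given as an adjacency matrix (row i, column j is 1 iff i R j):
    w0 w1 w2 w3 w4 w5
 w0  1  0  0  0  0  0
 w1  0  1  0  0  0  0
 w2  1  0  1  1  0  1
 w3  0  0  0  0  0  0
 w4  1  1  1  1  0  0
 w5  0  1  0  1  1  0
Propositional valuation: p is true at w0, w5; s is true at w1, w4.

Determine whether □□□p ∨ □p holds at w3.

At w3: □□□p is true, □p is true, so □□□p ∨ □p is true.
  At w3: no accessible worlds, so □□□p holds vacuously.
  At w3: no accessible worlds, so □p holds vacuously.

Yes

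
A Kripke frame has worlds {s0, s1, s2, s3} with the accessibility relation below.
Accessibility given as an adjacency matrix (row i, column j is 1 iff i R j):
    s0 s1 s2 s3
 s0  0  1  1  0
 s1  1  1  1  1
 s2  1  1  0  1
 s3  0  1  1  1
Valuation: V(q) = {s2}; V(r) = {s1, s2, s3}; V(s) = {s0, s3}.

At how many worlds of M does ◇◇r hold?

4

Recall that ◇ψ holds at a world iff ψ holds at some accessible world.
Let φ = ◇◇r. Evaluate φ at each world:
  s0 (successors {s1, s2}): φ is true.
  s1 (successors {s0, s1, s2, s3}): φ is true.
  s2 (successors {s0, s1, s3}): φ is true.
  s3 (successors {s1, s2, s3}): φ is true.
For instance, at s3:
  At s3: ◇◇r requires ◇r at some successor in {s1, s2, s3}.
    ◇r holds at s1, so ◇◇r is true at s3.
      At s1: ◇r requires r at some successor in {s0, s1, s2, s3}.
        r holds at s1, so ◇r is true at s1.
Satisfying worlds: {s0, s1, s2, s3}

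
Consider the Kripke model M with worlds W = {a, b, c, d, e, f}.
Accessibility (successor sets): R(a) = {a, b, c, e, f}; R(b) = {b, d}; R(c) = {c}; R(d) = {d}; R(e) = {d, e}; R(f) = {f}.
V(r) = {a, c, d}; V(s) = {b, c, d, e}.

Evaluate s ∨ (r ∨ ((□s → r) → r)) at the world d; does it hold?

Yes

Recall that □ψ holds at a world iff ψ holds at every accessible world, and ◇ψ holds iff ψ holds at some accessible world.
At d: s is true, r ∨ ((□s → r) → r) is true, so s ∨ (r ∨ ((□s → r) → r)) is true.
  At d: r is true, (□s → r) → r is true, so r ∨ ((□s → r) → r) is true.
    At d: □s → r is true, r is true, so (□s → r) → r is true.
      At d: □s is true, r is true, so □s → r is true.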